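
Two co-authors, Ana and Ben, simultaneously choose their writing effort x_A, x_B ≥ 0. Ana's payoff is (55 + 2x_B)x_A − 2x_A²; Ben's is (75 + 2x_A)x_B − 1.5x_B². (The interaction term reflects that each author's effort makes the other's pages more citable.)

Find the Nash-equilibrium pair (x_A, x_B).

39.375, 51.25

Expanding Ana's payoff: 55x_A + 2x_Bx_A − 2x_A².
∂π/∂x_A = 55 + 2x_B − 4x_A = 0, so x_A = 13.75 + 0.5x_B.
Likewise for Ben: x_B = 25 + (2/3)x_A.
Substituting the second reaction function into the first: x_A = 13.75 + 0.5(25 + (2/3)x_A), which gives (2/3)x_A = 26.25 ⇒ x_A = 39.375.
Then x_B = 25 + (2/3)·39.375 = 51.25.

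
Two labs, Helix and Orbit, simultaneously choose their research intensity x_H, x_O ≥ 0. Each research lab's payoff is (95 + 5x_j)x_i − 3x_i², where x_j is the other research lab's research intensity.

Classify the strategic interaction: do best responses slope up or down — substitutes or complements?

strategic complements

Helix's payoff is (95 + 5x_O)x_H − 3x_H².
∂π/∂x_H = 95 + 5x_O − 6x_H = 0, so x_H = 95/6 + (5/6)x_O.
The best-response slope dx_H/dx_O = 5/6 > 0: the reaction function is upward-sloping, so the choices are strategic complements.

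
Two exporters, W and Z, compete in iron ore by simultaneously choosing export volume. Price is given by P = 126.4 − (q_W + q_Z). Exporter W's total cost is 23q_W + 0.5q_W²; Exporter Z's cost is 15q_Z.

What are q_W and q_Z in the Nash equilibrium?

19.08, 46.16

Exporter W's profit: π = q_W(126.4 − (q_W + q_Z)) − 23q_W − 0.5q_W².
∂π/∂q_W = 103.4 − 3q_W − q_Z = 0, so q_W = 517/15 − (1/3)q_Z.
For Z: ∂π/∂q_Z = 111.4 − 2q_Z − q_W = 0 ⇒ q_Z = 55.7 − 0.5q_W.
Substituting the second reaction function into the first: q_W = 517/15 − (1/3)(55.7 − 0.5q_W), which gives (5/6)q_W = 15.9 ⇒ q_W = 19.08.
Then q_Z = 55.7 − 0.5·19.08 = 46.16.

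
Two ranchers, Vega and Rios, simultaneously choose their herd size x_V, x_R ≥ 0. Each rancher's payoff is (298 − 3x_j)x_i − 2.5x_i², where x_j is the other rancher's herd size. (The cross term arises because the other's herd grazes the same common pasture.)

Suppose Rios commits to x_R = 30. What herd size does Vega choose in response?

41.6

Vega's payoff is (298 − 3x_R)x_V − 2.5x_V².
∂π/∂x_V = 298 − 3x_R − 5x_V = 0, so x_V = 59.6 − 0.6x_R.
At x_R = 30: x_V = 59.6 − 0.6·30 = 41.6.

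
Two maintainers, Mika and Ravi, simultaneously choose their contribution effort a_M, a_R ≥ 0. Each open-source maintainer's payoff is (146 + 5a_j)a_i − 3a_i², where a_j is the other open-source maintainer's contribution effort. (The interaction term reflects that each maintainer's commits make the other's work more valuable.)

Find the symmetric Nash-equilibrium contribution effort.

Mika's payoff is (146 + 5a_R)a_M − 3a_M².
∂π/∂a_M = 146 + 5a_R − 6a_M = 0, so a_M = 73/3 + (5/6)a_R.
Setting a_M = a_R in the reaction function: a_M = 73/3 + (5/6)a_M, so a_M = (73/3) / (1/6) = 146.

146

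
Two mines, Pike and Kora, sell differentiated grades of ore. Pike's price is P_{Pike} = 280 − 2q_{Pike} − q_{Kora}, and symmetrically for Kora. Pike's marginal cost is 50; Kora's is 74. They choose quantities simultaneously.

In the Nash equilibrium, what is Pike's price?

145.2

Mine Pike's profit: π = q_{Pike}(280 − 2q_{Pike} − q_{Kora}) − 50q_{Pike}.
∂π/∂q_{Pike} = 230 − 4q_{Pike} − q_{Kora} = 0 ⇒ q_{Pike} = 57.5 − 0.25q_{Kora}.
Similarly q_{Kora} = 51.5 − 0.25q_{Pike}.
Plugging q_{Kora} into Pike's best response: q_{Pike} = 57.5 − 0.25(51.5 − 0.25q_{Pike}) ⇒ 0.9375q_{Pike} = 44.625, so q_{Pike} = 47.6.
Then q_{Kora} = 51.5 − 0.25·47.6 = 39.6.
P_{Pike} = 280 − 2·47.6 − 39.6 = 145.2.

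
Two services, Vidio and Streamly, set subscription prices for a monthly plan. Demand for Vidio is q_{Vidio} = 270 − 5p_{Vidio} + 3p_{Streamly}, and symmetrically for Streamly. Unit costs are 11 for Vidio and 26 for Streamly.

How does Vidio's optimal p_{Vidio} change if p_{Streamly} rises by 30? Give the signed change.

9

Vidio's profit: π = (p_{Vidio} − 11)(270 − 5p_{Vidio} + 3p_{Streamly}).
∂π/∂p_{Vidio} = 325 − 10p_{Vidio} + 3p_{Streamly} = 0 ⇒ p_{Vidio} = 32.5 + 0.3p_{Streamly}.
The reaction-function slope is 0.3, so a 30-unit rise in p_{Streamly} moves p_{Vidio} by 0.3 × 30 = 9. Vidio's best response rises — the actions are strategic complements.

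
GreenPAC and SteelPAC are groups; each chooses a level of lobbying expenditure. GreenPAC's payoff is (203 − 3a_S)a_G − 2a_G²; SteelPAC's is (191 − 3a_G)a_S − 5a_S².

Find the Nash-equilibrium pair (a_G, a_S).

Expanding GreenPAC's payoff: 203a_G − 3a_Sa_G − 2a_G².
∂π/∂a_G = 203 − 3a_S − 4a_G = 0, so a_G = 50.75 − 0.75a_S.
Likewise for SteelPAC: a_S = 19.1 − 0.3a_G.
Plugging a_S into GreenPAC's best response: a_G = 50.75 − 0.75(19.1 − 0.3a_G) ⇒ 0.775a_G = 36.425, so a_G = 47.
Then a_S = 19.1 − 0.3·47 = 5.

47, 5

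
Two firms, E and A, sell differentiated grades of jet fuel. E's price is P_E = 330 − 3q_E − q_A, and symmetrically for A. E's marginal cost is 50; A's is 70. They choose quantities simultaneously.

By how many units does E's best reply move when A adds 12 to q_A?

Firm E's profit: π = q_E(330 − 3q_E − q_A) − 50q_E.
∂π/∂q_E = 280 − 6q_E − q_A = 0 ⇒ q_E = 140/3 − (1/6)q_A.
The reaction-function slope is −1/6, so a 12-unit rise in q_A moves q_E by −1/6 × 12 = −2. E's best response falls — the actions are strategic substitutes.

-2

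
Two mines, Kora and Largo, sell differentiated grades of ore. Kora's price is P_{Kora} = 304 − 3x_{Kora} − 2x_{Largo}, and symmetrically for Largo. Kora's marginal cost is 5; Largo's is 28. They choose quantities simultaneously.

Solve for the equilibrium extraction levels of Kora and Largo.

Mine Kora's profit: π = x_{Kora}(304 − 3x_{Kora} − 2x_{Largo}) − 5x_{Kora}.
∂π/∂x_{Kora} = 299 − 6x_{Kora} − 2x_{Largo} = 0 ⇒ x_{Kora} = 299/6 − (1/3)x_{Largo}.
Similarly x_{Largo} = 46 − (1/3)x_{Kora}.
Substituting the second reaction function into the first: x_{Kora} = 299/6 − (1/3)(46 − (1/3)x_{Kora}), which gives (8/9)x_{Kora} = 34.5 ⇒ x_{Kora} = 38.8125.
Then x_{Largo} = 46 − (1/3)·38.8125 = 33.0625.

38.8125, 33.0625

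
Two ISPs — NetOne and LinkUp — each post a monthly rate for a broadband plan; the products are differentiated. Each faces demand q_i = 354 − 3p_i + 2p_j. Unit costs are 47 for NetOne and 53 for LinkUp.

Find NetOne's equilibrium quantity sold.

NetOne's profit: π = (p_{NetOne} − 47)(354 − 3p_{NetOne} + 2p_{LinkUp}).
∂π/∂p_{NetOne} = 495 − 6p_{NetOne} + 2p_{LinkUp} = 0 ⇒ p_{NetOne} = 82.5 + (1/3)p_{LinkUp}.
Similarly p_{LinkUp} = 85.5 + (1/3)p_{NetOne}.
Plugging p_{LinkUp} into NetOne's best response: p_{NetOne} = 82.5 + (1/3)(85.5 + (1/3)p_{NetOne}) ⇒ (8/9)p_{NetOne} = 111, so p_{NetOne} = 124.875.
Then p_{LinkUp} = 85.5 + (1/3)·124.875 = 127.125.
q_{NetOne} = 354 − 3·124.875 + 2·127.125 = 233.625.

233.625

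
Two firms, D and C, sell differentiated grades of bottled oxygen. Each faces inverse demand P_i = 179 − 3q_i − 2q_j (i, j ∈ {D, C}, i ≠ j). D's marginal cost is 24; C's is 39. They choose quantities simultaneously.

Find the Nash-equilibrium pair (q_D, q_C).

Firm D's profit: π = q_D(179 − 3q_D − 2q_C) − 24q_D.
∂π/∂q_D = 155 − 6q_D − 2q_C = 0 ⇒ q_D = 155/6 − (1/3)q_C.
Similarly q_C = 70/3 − (1/3)q_D.
Substituting the second reaction function into the first: q_D = 155/6 − (1/3)(70/3 − (1/3)q_D), which gives (8/9)q_D = 325/18 ⇒ q_D = 20.3125.
Then q_C = 70/3 − (1/3)·20.3125 = 16.5625.

20.3125, 16.5625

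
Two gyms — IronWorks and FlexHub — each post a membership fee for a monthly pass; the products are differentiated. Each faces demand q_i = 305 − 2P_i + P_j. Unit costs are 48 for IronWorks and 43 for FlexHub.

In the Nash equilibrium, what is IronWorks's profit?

IronWorks's profit: π = (P_{IronWorks} − 48)(305 − 2P_{IronWorks} + P_{FlexHub}).
∂π/∂P_{IronWorks} = 401 − 4P_{IronWorks} + P_{FlexHub} = 0 ⇒ P_{IronWorks} = 100.25 + 0.25P_{FlexHub}.
Similarly P_{FlexHub} = 97.75 + 0.25P_{IronWorks}.
Substituting the second reaction function into the first: P_{IronWorks} = 100.25 + 0.25(97.75 + 0.25P_{IronWorks}), which gives 0.9375P_{IronWorks} = 124.6875 ⇒ P_{IronWorks} = 133.
Then P_{FlexHub} = 97.75 + 0.25·133 = 131.
q_{IronWorks} = 305 − 2·133 + 131 = 170.
Profit = (133 − 48)·170 = 14450.

14450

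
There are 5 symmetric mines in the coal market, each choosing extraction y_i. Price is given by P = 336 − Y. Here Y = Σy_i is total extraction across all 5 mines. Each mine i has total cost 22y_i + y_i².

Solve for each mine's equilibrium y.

A representative mine's profit is π_i = y_i(336 − Y) − 22y_i − y_i², with Y = y_i + Σ_{j≠i} y_j.
First-order condition: 314 − 4y_i − Σ_{j≠i} y_j = 0.
With identical mines, set every y_j = y: then 314 − 4y − 4y = 0, i.e. y = 314/8 = 39.25.

39.25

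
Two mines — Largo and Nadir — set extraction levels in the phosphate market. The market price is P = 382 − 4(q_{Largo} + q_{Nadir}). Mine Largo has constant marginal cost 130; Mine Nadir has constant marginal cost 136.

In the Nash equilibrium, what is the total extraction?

41.5

Mine Largo's profit: π = q_{Largo}(382 − 4(q_{Largo} + q_{Nadir})) − 130q_{Largo}.
∂π/∂q_{Largo} = 252 − 8q_{Largo} − 4q_{Nadir} = 0, so q_{Largo} = 31.5 − 0.5q_{Nadir}.
By the same steps for Nadir: q_{Nadir} = 30.75 − 0.5q_{Largo}.
Substituting the second reaction function into the first: q_{Largo} = 31.5 − 0.5(30.75 − 0.5q_{Largo}), which gives 0.75q_{Largo} = 16.125 ⇒ q_{Largo} = 21.5.
Then q_{Nadir} = 30.75 − 0.5·21.5 = 20.
Total extraction: 21.5 + 20 = 41.5.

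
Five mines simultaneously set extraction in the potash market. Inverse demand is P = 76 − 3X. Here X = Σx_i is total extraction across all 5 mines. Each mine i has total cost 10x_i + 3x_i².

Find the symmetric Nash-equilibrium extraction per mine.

2.75

A representative mine's profit is π_i = x_i(76 − 3X) − 10x_i − 3x_i², with X = x_i + Σ_{j≠i} x_j.
First-order condition: 66 − 12x_i − 3Σ_{j≠i} x_j = 0.
Imposing symmetry (x_j = x for all j) turns Σ_{j≠i} x_j into 4x, so 66 = 24x and x = 2.75.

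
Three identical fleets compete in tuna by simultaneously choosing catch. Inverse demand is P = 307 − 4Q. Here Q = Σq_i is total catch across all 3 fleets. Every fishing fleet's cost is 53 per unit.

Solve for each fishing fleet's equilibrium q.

15.875

A representative fishing fleet's profit is π_i = q_i(307 − 4Q) − 53q_i, with Q = q_i + Σ_{j≠i} q_j.
First-order condition: 254 − 8q_i − 4Σ_{j≠i} q_j = 0.
In a symmetric equilibrium every fishing fleet chooses the same q, so Σ_{j≠i} q_j = 2q. The condition becomes 254 − 16q = 0, giving q = 254/16 = 15.875.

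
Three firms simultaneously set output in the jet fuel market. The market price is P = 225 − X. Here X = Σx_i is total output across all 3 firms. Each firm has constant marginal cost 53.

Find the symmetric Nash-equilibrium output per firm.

43

A representative firm's profit is π_i = x_i(225 − X) − 53x_i, with X = x_i + Σ_{j≠i} x_j.
First-order condition: 172 − 2x_i − Σ_{j≠i} x_j = 0.
In a symmetric equilibrium every firm chooses the same x, so Σ_{j≠i} x_j = 2x. The condition becomes 172 − 4x = 0, giving x = 172/4 = 43.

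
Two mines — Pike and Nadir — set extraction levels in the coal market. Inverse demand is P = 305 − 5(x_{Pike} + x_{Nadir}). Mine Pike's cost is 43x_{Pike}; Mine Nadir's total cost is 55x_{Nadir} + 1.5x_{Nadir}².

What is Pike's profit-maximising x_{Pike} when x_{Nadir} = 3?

24.7

Mine Pike's profit: π = x_{Pike}(305 − 5(x_{Pike} + x_{Nadir})) − 43x_{Pike}.
∂π/∂x_{Pike} = 262 − 10x_{Pike} − 5x_{Nadir} = 0, so x_{Pike} = 26.2 − 0.5x_{Nadir}.
At x_{Nadir} = 3: x_{Pike} = 26.2 − 0.5·3 = 24.7.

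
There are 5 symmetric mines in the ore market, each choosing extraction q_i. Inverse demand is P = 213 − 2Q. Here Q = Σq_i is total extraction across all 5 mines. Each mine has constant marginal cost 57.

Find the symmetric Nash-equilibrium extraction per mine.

13

A representative mine's profit is π_i = q_i(213 − 2Q) − 57q_i, with Q = q_i + Σ_{j≠i} q_j.
First-order condition: 156 − 4q_i − 2Σ_{j≠i} q_j = 0.
Imposing symmetry (q_j = q for all j) turns Σ_{j≠i} q_j into 4q, so 156 = 12q and q = 13.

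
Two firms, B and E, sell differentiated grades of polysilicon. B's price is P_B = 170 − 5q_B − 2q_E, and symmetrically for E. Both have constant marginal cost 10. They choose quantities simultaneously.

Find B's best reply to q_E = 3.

15.4

Firm B's profit: π = q_B(170 − 5q_B − 2q_E) − 10q_B.
∂π/∂q_B = 160 − 10q_B − 2q_E = 0 ⇒ q_B = 16 − 0.2q_E.
At q_E = 3: q_B = 16 − 0.2·3 = 15.4.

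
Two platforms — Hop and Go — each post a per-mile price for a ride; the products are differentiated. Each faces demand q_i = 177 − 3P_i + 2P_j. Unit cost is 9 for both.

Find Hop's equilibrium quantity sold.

Hop's profit: π = (P_{Hop} − 9)(177 − 3P_{Hop} + 2P_{Go}).
∂π/∂P_{Hop} = 204 − 6P_{Hop} + 2P_{Go} = 0 ⇒ P_{Hop} = 34 + (1/3)P_{Go}.
Setting P_{Hop} = P_{Go} in the reaction function: P_{Hop} = 34 + (1/3)P_{Hop}, so P_{Hop} = 34 / (2/3) = 51.
q_{Hop} = 177 − 3·51 + 2·51 = 126.

126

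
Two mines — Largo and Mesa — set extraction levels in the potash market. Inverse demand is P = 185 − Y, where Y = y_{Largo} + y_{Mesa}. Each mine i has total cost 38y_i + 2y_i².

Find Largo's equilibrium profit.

Mine Largo's profit: π = y_{Largo}(185 − (y_{Largo} + y_{Mesa})) − 38y_{Largo} − 2y_{Largo}².
∂π/∂y_{Largo} = 147 − 6y_{Largo} − y_{Mesa} = 0, so y_{Largo} = 24.5 − (1/6)y_{Mesa}.
The game is symmetric, so in equilibrium y_{Mesa} = y_{Largo}: the reaction function gives (7/6)y_{Largo} = 24.5, hence y_{Largo} = 21.
Price P = 185 − 42 = 143.
Largo's profit: (143 − 38)·21 − 2(21)² = 1323.

1323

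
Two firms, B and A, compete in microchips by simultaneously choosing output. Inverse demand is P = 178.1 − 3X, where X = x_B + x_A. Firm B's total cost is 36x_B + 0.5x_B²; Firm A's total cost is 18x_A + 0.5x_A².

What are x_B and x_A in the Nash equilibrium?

12.86, 17.36

Firm B's profit: π = x_B(178.1 − 3(x_B + x_A)) − 36x_B − 0.5x_B².
∂π/∂x_B = 142.1 − 7x_B − 3x_A = 0, so x_B = 20.3 − (3/7)x_A.
By the same steps for A: x_A = 1601/70 − (3/7)x_B.
Solving the two reaction functions simultaneously: (1 − (−3/7)(−3/7))x_B = 20.3 − (3/7)·(1601/70), so (40/49)x_B = 2572/245 and x_B = 12.86.
Then x_A = 1601/70 − (3/7)·12.86 = 17.36.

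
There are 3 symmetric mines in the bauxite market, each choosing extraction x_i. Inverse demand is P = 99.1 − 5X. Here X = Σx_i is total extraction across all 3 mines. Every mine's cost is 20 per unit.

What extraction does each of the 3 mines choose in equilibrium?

A representative mine's profit is π_i = x_i(99.1 − 5X) − 20x_i, with X = x_i + Σ_{j≠i} x_j.
First-order condition: 79.1 − 10x_i − 5Σ_{j≠i} x_j = 0.
In a symmetric equilibrium every mine chooses the same x, so Σ_{j≠i} x_j = 2x. The condition becomes 79.1 − 20x = 0, giving x = 79.1/20 = 3.955.

3.955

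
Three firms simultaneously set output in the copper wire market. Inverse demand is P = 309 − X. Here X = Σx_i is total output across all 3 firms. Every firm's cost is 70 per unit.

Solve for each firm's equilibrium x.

59.75

A representative firm's profit is π_i = x_i(309 − X) − 70x_i, with X = x_i + Σ_{j≠i} x_j.
First-order condition: 239 − 2x_i − Σ_{j≠i} x_j = 0.
With identical firms, set every x_j = x: then 239 − 2x − 2x = 0, i.e. x = 239/4 = 59.75.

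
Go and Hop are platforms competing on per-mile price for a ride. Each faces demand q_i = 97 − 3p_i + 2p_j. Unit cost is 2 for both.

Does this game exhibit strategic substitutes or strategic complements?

strategic complements

Go's profit: π = (p_{Go} − 2)(97 − 3p_{Go} + 2p_{Hop}).
∂π/∂p_{Go} = 103 − 6p_{Go} + 2p_{Hop} = 0 ⇒ p_{Go} = 103/6 + (1/3)p_{Hop}.
The best-response slope dp_{Go}/dp_{Hop} = 1/3 > 0: the reaction function is upward-sloping, so the choices are strategic complements.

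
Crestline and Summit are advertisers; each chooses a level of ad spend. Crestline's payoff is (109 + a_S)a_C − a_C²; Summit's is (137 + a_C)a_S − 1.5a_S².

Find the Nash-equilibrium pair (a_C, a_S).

Expanding Crestline's payoff: 109a_C + a_Sa_C − a_C².
∂π/∂a_C = 109 + a_S − 2a_C = 0, so a_C = 54.5 + 0.5a_S.
Likewise for Summit: a_S = 137/3 + (1/3)a_C.
Substituting the second reaction function into the first: a_C = 54.5 + 0.5(137/3 + (1/3)a_C), which gives (5/6)a_C = 232/3 ⇒ a_C = 92.8.
Then a_S = 137/3 + (1/3)·92.8 = 76.6.

92.8, 76.6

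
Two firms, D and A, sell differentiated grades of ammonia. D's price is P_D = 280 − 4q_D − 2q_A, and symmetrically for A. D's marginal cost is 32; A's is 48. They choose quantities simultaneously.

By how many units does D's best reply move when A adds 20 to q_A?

-5

Firm D's profit: π = q_D(280 − 4q_D − 2q_A) − 32q_D.
∂π/∂q_D = 248 − 8q_D − 2q_A = 0 ⇒ q_D = 31 − 0.25q_A.
The reaction-function slope is −0.25, so a 20-unit rise in q_A moves q_D by −0.25 × 20 = −5. D's best response falls — the actions are strategic substitutes.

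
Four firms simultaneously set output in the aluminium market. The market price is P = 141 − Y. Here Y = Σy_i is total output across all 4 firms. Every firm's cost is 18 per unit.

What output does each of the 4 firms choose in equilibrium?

24.6

A representative firm's profit is π_i = y_i(141 − Y) − 18y_i, with Y = y_i + Σ_{j≠i} y_j.
First-order condition: 123 − 2y_i − Σ_{j≠i} y_j = 0.
With identical firms, set every y_j = y: then 123 − 2y − 3y = 0, i.e. y = 123/5 = 24.6.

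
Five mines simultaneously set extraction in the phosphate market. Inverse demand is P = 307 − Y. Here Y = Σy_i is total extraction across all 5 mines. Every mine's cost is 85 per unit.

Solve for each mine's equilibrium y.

37

A representative mine's profit is π_i = y_i(307 − Y) − 85y_i, with Y = y_i + Σ_{j≠i} y_j.
First-order condition: 222 − 2y_i − Σ_{j≠i} y_j = 0.
With identical mines, set every y_j = y: then 222 − 2y − 4y = 0, i.e. y = 222/6 = 37.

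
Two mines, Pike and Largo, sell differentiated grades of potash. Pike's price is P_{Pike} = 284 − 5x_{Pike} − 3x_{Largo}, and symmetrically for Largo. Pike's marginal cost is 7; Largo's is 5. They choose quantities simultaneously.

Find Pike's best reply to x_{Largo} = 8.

25.3

Mine Pike's profit: π = x_{Pike}(284 − 5x_{Pike} − 3x_{Largo}) − 7x_{Pike}.
∂π/∂x_{Pike} = 277 − 10x_{Pike} − 3x_{Largo} = 0 ⇒ x_{Pike} = 27.7 − 0.3x_{Largo}.
At x_{Largo} = 8: x_{Pike} = 27.7 − 0.3·8 = 25.3.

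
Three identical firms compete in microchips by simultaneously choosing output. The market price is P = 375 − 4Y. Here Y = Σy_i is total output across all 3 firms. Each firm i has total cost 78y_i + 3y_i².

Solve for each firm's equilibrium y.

A representative firm's profit is π_i = y_i(375 − 4Y) − 78y_i − 3y_i², with Y = y_i + Σ_{j≠i} y_j.
First-order condition: 297 − 14y_i − 4Σ_{j≠i} y_j = 0.
In a symmetric equilibrium every firm chooses the same y, so Σ_{j≠i} y_j = 2y. The condition becomes 297 − 22y = 0, giving y = 297/22 = 13.5.

13.5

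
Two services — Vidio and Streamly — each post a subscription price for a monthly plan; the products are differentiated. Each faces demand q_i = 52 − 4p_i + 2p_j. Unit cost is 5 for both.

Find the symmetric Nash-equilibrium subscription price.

12

Vidio's profit: π = (p_{Vidio} − 5)(52 − 4p_{Vidio} + 2p_{Streamly}).
∂π/∂p_{Vidio} = 72 − 8p_{Vidio} + 2p_{Streamly} = 0 ⇒ p_{Vidio} = 9 + 0.25p_{Streamly}.
By symmetry p_{Streamly} = p_{Vidio}; substituting into the reaction function, 0.75p_{Vidio} = 9 and p_{Vidio} = 12.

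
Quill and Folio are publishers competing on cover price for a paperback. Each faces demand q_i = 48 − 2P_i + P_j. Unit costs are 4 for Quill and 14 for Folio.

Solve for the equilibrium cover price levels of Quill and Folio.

20, 24

Quill's profit: π = (P_{Quill} − 4)(48 − 2P_{Quill} + P_{Folio}).
∂π/∂P_{Quill} = 56 − 4P_{Quill} + P_{Folio} = 0 ⇒ P_{Quill} = 14 + 0.25P_{Folio}.
Similarly P_{Folio} = 19 + 0.25P_{Quill}.
Plugging P_{Folio} into Quill's best response: P_{Quill} = 14 + 0.25(19 + 0.25P_{Quill}) ⇒ 0.9375P_{Quill} = 18.75, so P_{Quill} = 20.
Then P_{Folio} = 19 + 0.25·20 = 24.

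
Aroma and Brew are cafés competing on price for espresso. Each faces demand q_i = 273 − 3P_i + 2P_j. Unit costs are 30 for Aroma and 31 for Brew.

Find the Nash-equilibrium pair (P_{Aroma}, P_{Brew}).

90.9375, 91.3125

Aroma's profit: π = (P_{Aroma} − 30)(273 − 3P_{Aroma} + 2P_{Brew}).
∂π/∂P_{Aroma} = 363 − 6P_{Aroma} + 2P_{Brew} = 0 ⇒ P_{Aroma} = 60.5 + (1/3)P_{Brew}.
Similarly P_{Brew} = 61 + (1/3)P_{Aroma}.
Solving the two reaction functions simultaneously: (1 − (1/3)(1/3))P_{Aroma} = 60.5 + (1/3)·61, so (8/9)P_{Aroma} = 485/6 and P_{Aroma} = 90.9375.
Then P_{Brew} = 61 + (1/3)·90.9375 = 91.3125.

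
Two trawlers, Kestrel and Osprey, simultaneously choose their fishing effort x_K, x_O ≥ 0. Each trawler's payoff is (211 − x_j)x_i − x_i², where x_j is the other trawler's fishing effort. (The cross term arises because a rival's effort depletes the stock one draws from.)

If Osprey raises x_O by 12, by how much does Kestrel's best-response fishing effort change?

Kestrel's payoff is (211 − x_O)x_K − x_K².
∂π/∂x_K = 211 − x_O − 2x_K = 0, so x_K = 105.5 − 0.5x_O.
The reaction-function slope is −0.5, so a 12-unit rise in x_O moves x_K by −0.5 × 12 = −6. Kestrel's best response falls — the actions are strategic substitutes.

-6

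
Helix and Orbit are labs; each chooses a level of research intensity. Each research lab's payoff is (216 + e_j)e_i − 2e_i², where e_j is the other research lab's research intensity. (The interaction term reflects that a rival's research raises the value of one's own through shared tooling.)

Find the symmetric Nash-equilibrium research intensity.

72

Helix's payoff is (216 + e_O)e_H − 2e_H².
∂π/∂e_H = 216 + e_O − 4e_H = 0, so e_H = 54 + 0.25e_O.
By symmetry e_O = e_H; substituting into the reaction function, 0.75e_H = 54 and e_H = 72.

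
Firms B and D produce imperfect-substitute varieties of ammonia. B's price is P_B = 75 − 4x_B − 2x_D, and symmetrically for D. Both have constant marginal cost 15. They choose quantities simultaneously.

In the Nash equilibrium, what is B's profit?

144

Firm B's profit: π = x_B(75 − 4x_B − 2x_D) − 15x_B.
∂π/∂x_B = 60 − 8x_B − 2x_D = 0 ⇒ x_B = 7.5 − 0.25x_D.
Setting x_B = x_D in the reaction function: x_B = 7.5 − 0.25x_B, so x_B = 7.5 / 1.25 = 6.
P_B = 75 − 4·6 − 2·6 = 39.
Profit = (39 − 15)·6 = 144.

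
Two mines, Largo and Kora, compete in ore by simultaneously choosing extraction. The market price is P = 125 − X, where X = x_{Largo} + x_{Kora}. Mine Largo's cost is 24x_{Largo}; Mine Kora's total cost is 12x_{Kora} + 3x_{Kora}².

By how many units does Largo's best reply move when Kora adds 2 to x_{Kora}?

-1

Mine Largo's profit: π = x_{Largo}(125 − (x_{Largo} + x_{Kora})) − 24x_{Largo}.
∂π/∂x_{Largo} = 101 − 2x_{Largo} − x_{Kora} = 0, so x_{Largo} = 50.5 − 0.5x_{Kora}.
The reaction-function slope is −0.5, so a 2-unit rise in x_{Kora} moves x_{Largo} by −0.5 × 2 = −1. Largo's best response falls — the actions are strategic substitutes.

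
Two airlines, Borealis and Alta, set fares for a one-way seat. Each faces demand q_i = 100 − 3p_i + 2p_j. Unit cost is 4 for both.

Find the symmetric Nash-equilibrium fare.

28

Borealis's profit: π = (p_{Borealis} − 4)(100 − 3p_{Borealis} + 2p_{Alta}).
∂π/∂p_{Borealis} = 112 − 6p_{Borealis} + 2p_{Alta} = 0 ⇒ p_{Borealis} = 56/3 + (1/3)p_{Alta}.
Setting p_{Borealis} = p_{Alta} in the reaction function: p_{Borealis} = 56/3 + (1/3)p_{Borealis}, so p_{Borealis} = (56/3) / (2/3) = 28.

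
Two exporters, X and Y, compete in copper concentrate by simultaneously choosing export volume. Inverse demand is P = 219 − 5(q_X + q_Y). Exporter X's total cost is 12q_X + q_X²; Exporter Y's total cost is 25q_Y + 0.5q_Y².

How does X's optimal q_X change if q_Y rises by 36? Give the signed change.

-15

Exporter X's profit: π = q_X(219 − 5(q_X + q_Y)) − 12q_X − q_X².
∂π/∂q_X = 207 − 12q_X − 5q_Y = 0, so q_X = 17.25 − (5/12)q_Y.
The reaction-function slope is −5/12, so a 36-unit rise in q_Y moves q_X by −5/12 × 36 = −15. X's best response falls — the actions are strategic substitutes.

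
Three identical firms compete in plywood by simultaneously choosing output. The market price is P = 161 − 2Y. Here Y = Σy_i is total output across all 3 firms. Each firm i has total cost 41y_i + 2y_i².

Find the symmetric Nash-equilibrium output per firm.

A representative firm's profit is π_i = y_i(161 − 2Y) − 41y_i − 2y_i², with Y = y_i + Σ_{j≠i} y_j.
First-order condition: 120 − 8y_i − 2Σ_{j≠i} y_j = 0.
Imposing symmetry (y_j = y for all j) turns Σ_{j≠i} y_j into 2y, so 120 = 12y and y = 10.

10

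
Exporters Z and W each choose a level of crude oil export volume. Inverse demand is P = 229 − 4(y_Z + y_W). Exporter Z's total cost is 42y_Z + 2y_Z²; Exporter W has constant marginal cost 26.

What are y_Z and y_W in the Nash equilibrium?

Exporter Z's profit: π = y_Z(229 − 4(y_Z + y_W)) − 42y_Z − 2y_Z².
∂π/∂y_Z = 187 − 12y_Z − 4y_W = 0, so y_Z = 187/12 − (1/3)y_W.
For W: ∂π/∂y_W = 203 − 8y_W − 4y_Z = 0 ⇒ y_W = 25.375 − 0.5y_Z.
Solving the two reaction functions simultaneously: (1 − (−1/3)(−0.5))y_Z = 187/12 − (1/3)·25.375, so (5/6)y_Z = 7.125 and y_Z = 8.55.
Then y_W = 25.375 − 0.5·8.55 = 21.1.

8.55, 21.1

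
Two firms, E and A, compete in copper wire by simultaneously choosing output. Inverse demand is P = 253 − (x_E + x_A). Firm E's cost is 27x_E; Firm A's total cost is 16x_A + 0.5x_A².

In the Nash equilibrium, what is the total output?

Firm E's profit: π = x_E(253 − (x_E + x_A)) − 27x_E.
∂π/∂x_E = 226 − 2x_E − x_A = 0, so x_E = 113 − 0.5x_A.
For A: ∂π/∂x_A = 237 − 3x_A − x_E = 0 ⇒ x_A = 79 − (1/3)x_E.
Substituting the second reaction function into the first: x_E = 113 − 0.5(79 − (1/3)x_E), which gives (5/6)x_E = 73.5 ⇒ x_E = 88.2.
Then x_A = 79 − (1/3)·88.2 = 49.6.
Total output: 88.2 + 49.6 = 137.8.

137.8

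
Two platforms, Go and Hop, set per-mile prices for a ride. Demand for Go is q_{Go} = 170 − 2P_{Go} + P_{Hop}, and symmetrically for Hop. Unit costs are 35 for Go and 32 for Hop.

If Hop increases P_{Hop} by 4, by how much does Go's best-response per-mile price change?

1

Go's profit: π = (P_{Go} − 35)(170 − 2P_{Go} + P_{Hop}).
∂π/∂P_{Go} = 240 − 4P_{Go} + P_{Hop} = 0 ⇒ P_{Go} = 60 + 0.25P_{Hop}.
The reaction-function slope is 0.25, so a 4-unit rise in P_{Hop} moves P_{Go} by 0.25 × 4 = 1. Go's best response rises — the actions are strategic complements.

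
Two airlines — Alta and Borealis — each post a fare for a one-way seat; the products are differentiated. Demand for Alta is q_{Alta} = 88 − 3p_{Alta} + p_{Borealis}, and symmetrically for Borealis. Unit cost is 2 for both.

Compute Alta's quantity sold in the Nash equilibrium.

Alta's profit: π = (p_{Alta} − 2)(88 − 3p_{Alta} + p_{Borealis}).
∂π/∂p_{Alta} = 94 − 6p_{Alta} + p_{Borealis} = 0 ⇒ p_{Alta} = 47/3 + (1/6)p_{Borealis}.
The game is symmetric, so in equilibrium p_{Borealis} = p_{Alta}: the reaction function gives (5/6)p_{Alta} = 47/3, hence p_{Alta} = 18.8.
q_{Alta} = 88 − 3·18.8 + 18.8 = 50.4.

50.4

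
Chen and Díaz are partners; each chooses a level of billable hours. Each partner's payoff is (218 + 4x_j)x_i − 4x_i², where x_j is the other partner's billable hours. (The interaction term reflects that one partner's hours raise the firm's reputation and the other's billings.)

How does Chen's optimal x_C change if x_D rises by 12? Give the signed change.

6

Chen's payoff is (218 + 4x_D)x_C − 4x_C².
∂π/∂x_C = 218 + 4x_D − 8x_C = 0, so x_C = 27.25 + 0.5x_D.
The reaction-function slope is 0.5, so a 12-unit rise in x_D moves x_C by 0.5 × 12 = 6. Chen's best response rises — the actions are strategic complements.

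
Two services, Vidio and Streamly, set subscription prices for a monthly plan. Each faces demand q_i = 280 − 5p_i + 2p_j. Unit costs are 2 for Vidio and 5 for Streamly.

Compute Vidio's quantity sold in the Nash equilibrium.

172.8125

Vidio's profit: π = (p_{Vidio} − 2)(280 − 5p_{Vidio} + 2p_{Streamly}).
∂π/∂p_{Vidio} = 290 − 10p_{Vidio} + 2p_{Streamly} = 0 ⇒ p_{Vidio} = 29 + 0.2p_{Streamly}.
Similarly p_{Streamly} = 30.5 + 0.2p_{Vidio}.
Substituting the second reaction function into the first: p_{Vidio} = 29 + 0.2(30.5 + 0.2p_{Vidio}), which gives 0.96p_{Vidio} = 35.1 ⇒ p_{Vidio} = 36.5625.
Then p_{Streamly} = 30.5 + 0.2·36.5625 = 37.8125.
q_{Vidio} = 280 − 5·36.5625 + 2·37.8125 = 172.8125.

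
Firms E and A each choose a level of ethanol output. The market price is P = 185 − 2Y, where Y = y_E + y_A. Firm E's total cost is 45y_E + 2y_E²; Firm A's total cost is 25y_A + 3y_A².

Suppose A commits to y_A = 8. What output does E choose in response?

Firm E's profit: π = y_E(185 − 2(y_E + y_A)) − 45y_E − 2y_E².
∂π/∂y_E = 140 − 8y_E − 2y_A = 0, so y_E = 17.5 − 0.25y_A.
At y_A = 8: y_E = 17.5 − 0.25·8 = 15.5.

15.5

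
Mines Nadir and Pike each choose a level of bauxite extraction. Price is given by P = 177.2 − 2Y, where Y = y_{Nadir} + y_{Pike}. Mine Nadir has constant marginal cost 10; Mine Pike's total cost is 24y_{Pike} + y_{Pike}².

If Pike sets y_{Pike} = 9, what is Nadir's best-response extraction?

Mine Nadir's profit: π = y_{Nadir}(177.2 − 2(y_{Nadir} + y_{Pike})) − 10y_{Nadir}.
∂π/∂y_{Nadir} = 167.2 − 4y_{Nadir} − 2y_{Pike} = 0, so y_{Nadir} = 41.8 − 0.5y_{Pike}.
At y_{Pike} = 9: y_{Nadir} = 41.8 − 0.5·9 = 37.3.

37.3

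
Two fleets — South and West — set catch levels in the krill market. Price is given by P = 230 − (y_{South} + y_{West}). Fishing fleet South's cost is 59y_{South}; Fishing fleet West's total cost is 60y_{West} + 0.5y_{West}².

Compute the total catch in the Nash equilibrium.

102.4

Fishing fleet South's profit: π = y_{South}(230 − (y_{South} + y_{West})) − 59y_{South}.
∂π/∂y_{South} = 171 − 2y_{South} − y_{West} = 0, so y_{South} = 85.5 − 0.5y_{West}.
For West: ∂π/∂y_{West} = 170 − 3y_{West} − y_{South} = 0 ⇒ y_{West} = 170/3 − (1/3)y_{South}.
Substituting the second reaction function into the first: y_{South} = 85.5 − 0.5(170/3 − (1/3)y_{South}), which gives (5/6)y_{South} = 343/6 ⇒ y_{South} = 68.6.
Then y_{West} = 170/3 − (1/3)·68.6 = 33.8.
Total catch: 68.6 + 33.8 = 102.4.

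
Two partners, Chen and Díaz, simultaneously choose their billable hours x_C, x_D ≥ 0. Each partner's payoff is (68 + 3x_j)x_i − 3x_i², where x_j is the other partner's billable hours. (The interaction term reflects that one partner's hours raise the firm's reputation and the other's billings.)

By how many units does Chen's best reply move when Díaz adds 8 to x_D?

Chen's payoff is (68 + 3x_D)x_C − 3x_C².
∂π/∂x_C = 68 + 3x_D − 6x_C = 0, so x_C = 34/3 + 0.5x_D.
The reaction-function slope is 0.5, so an 8-unit rise in x_D moves x_C by 0.5 × 8 = 4. Chen's best response rises — the actions are strategic complements.

4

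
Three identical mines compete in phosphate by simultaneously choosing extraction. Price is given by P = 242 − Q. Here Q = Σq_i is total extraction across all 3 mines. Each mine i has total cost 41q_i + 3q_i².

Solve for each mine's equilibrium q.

20.1

A representative mine's profit is π_i = q_i(242 − Q) − 41q_i − 3q_i², with Q = q_i + Σ_{j≠i} q_j.
First-order condition: 201 − 8q_i − Σ_{j≠i} q_j = 0.
In a symmetric equilibrium every mine chooses the same q, so Σ_{j≠i} q_j = 2q. The condition becomes 201 − 10q = 0, giving q = 201/10 = 20.1.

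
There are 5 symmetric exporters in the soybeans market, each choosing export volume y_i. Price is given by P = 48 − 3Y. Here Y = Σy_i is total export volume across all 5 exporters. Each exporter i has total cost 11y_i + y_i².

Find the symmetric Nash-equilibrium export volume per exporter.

A representative exporter's profit is π_i = y_i(48 − 3Y) − 11y_i − y_i², with Y = y_i + Σ_{j≠i} y_j.
First-order condition: 37 − 8y_i − 3Σ_{j≠i} y_j = 0.
Imposing symmetry (y_j = y for all j) turns Σ_{j≠i} y_j into 4y, so 37 = 20y and y = 1.85.

1.85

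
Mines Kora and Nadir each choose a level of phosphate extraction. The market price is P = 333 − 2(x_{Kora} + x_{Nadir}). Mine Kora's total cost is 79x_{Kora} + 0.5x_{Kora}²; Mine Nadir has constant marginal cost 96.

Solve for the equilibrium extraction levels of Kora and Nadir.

33.875, 42.3125

Mine Kora's profit: π = x_{Kora}(333 − 2(x_{Kora} + x_{Nadir})) − 79x_{Kora} − 0.5x_{Kora}².
∂π/∂x_{Kora} = 254 − 5x_{Kora} − 2x_{Nadir} = 0, so x_{Kora} = 50.8 − 0.4x_{Nadir}.
For Nadir: ∂π/∂x_{Nadir} = 237 − 4x_{Nadir} − 2x_{Kora} = 0 ⇒ x_{Nadir} = 59.25 − 0.5x_{Kora}.
Substituting the second reaction function into the first: x_{Kora} = 50.8 − 0.4(59.25 − 0.5x_{Kora}), which gives 0.8x_{Kora} = 27.1 ⇒ x_{Kora} = 33.875.
Then x_{Nadir} = 59.25 − 0.5·33.875 = 42.3125.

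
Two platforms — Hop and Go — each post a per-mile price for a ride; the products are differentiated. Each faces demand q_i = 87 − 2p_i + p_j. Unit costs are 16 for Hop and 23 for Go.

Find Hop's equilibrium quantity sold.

Hop's profit: π = (p_{Hop} − 16)(87 − 2p_{Hop} + p_{Go}).
∂π/∂p_{Hop} = 119 − 4p_{Hop} + p_{Go} = 0 ⇒ p_{Hop} = 29.75 + 0.25p_{Go}.
Similarly p_{Go} = 33.25 + 0.25p_{Hop}.
Plugging p_{Go} into Hop's best response: p_{Hop} = 29.75 + 0.25(33.25 + 0.25p_{Hop}) ⇒ 0.9375p_{Hop} = 38.0625, so p_{Hop} = 40.6.
Then p_{Go} = 33.25 + 0.25·40.6 = 43.4.
q_{Hop} = 87 − 2·40.6 + 43.4 = 49.2.

49.2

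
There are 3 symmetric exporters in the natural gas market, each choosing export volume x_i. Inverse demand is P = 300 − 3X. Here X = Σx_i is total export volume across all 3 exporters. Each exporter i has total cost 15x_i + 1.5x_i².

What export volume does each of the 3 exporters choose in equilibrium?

19

A representative exporter's profit is π_i = x_i(300 − 3X) − 15x_i − 1.5x_i², with X = x_i + Σ_{j≠i} x_j.
First-order condition: 285 − 9x_i − 3Σ_{j≠i} x_j = 0.
Imposing symmetry (x_j = x for all j) turns Σ_{j≠i} x_j into 2x, so 285 = 15x and x = 19.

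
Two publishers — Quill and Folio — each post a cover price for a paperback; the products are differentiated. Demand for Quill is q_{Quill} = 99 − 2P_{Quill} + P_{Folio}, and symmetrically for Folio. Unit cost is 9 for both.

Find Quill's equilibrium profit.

Quill's profit: π = (P_{Quill} − 9)(99 − 2P_{Quill} + P_{Folio}).
∂π/∂P_{Quill} = 117 − 4P_{Quill} + P_{Folio} = 0 ⇒ P_{Quill} = 29.25 + 0.25P_{Folio}.
The game is symmetric, so in equilibrium P_{Folio} = P_{Quill}: the reaction function gives 0.75P_{Quill} = 29.25, hence P_{Quill} = 39.
q_{Quill} = 99 − 2·39 + 39 = 60.
Profit = (39 − 9)·60 = 1800.

1800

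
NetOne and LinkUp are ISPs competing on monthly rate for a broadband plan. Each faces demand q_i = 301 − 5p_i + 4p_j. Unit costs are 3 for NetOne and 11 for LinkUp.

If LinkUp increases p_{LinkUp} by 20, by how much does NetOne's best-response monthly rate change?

NetOne's profit: π = (p_{NetOne} − 3)(301 − 5p_{NetOne} + 4p_{LinkUp}).
∂π/∂p_{NetOne} = 316 − 10p_{NetOne} + 4p_{LinkUp} = 0 ⇒ p_{NetOne} = 31.6 + 0.4p_{LinkUp}.
The reaction-function slope is 0.4, so a 20-unit rise in p_{LinkUp} moves p_{NetOne} by 0.4 × 20 = 8. NetOne's best response rises — the actions are strategic complements.

8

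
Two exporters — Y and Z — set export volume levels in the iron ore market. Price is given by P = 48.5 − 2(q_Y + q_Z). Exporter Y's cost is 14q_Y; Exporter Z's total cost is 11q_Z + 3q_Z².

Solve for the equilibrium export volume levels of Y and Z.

Exporter Y's profit: π = q_Y(48.5 − 2(q_Y + q_Z)) − 14q_Y.
∂π/∂q_Y = 34.5 − 4q_Y − 2q_Z = 0, so q_Y = 8.625 − 0.5q_Z.
For Z: ∂π/∂q_Z = 37.5 − 10q_Z − 2q_Y = 0 ⇒ q_Z = 3.75 − 0.2q_Y.
Solving the two reaction functions simultaneously: (1 − (−0.5)(−0.2))q_Y = 8.625 − 0.5·3.75, so 0.9q_Y = 6.75 and q_Y = 7.5.
Then q_Z = 3.75 − 0.2·7.5 = 2.25.

7.5, 2.25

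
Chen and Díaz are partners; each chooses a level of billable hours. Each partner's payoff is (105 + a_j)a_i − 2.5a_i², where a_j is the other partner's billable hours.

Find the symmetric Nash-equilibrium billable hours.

Chen's payoff is (105 + a_D)a_C − 2.5a_C².
∂π/∂a_C = 105 + a_D − 5a_C = 0, so a_C = 21 + 0.2a_D.
By symmetry a_D = a_C; substituting into the reaction function, 0.8a_C = 21 and a_C = 26.25.

26.25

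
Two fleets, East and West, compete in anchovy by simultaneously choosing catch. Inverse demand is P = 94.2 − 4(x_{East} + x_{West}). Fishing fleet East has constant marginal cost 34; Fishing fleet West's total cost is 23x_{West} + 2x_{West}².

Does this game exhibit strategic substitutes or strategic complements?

Fishing fleet East's profit: π = x_{East}(94.2 − 4(x_{East} + x_{West})) − 34x_{East}.
∂π/∂x_{East} = 60.2 − 8x_{East} − 4x_{West} = 0, so x_{East} = 7.525 − 0.5x_{West}.
The best-response slope dx_{East}/dx_{West} = −0.5 < 0: the reaction function is downward-sloping, so the choices are strategic substitutes.

strategic substitutes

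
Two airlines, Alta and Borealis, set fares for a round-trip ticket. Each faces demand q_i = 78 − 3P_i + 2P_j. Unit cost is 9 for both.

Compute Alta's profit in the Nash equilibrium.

Alta's profit: π = (P_{Alta} − 9)(78 − 3P_{Alta} + 2P_{Borealis}).
∂π/∂P_{Alta} = 105 − 6P_{Alta} + 2P_{Borealis} = 0 ⇒ P_{Alta} = 17.5 + (1/3)P_{Borealis}.
Setting P_{Alta} = P_{Borealis} in the reaction function: P_{Alta} = 17.5 + (1/3)P_{Alta}, so P_{Alta} = 17.5 / (2/3) = 26.25.
q_{Alta} = 78 − 3·26.25 + 2·26.25 = 51.75.
Profit = (26.25 − 9)·51.75 = 892.6875.

892.6875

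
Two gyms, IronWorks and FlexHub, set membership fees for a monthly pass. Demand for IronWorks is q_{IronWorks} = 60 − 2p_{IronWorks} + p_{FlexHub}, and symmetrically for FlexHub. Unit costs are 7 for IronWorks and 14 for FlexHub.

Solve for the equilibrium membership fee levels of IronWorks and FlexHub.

IronWorks's profit: π = (p_{IronWorks} − 7)(60 − 2p_{IronWorks} + p_{FlexHub}).
∂π/∂p_{IronWorks} = 74 − 4p_{IronWorks} + p_{FlexHub} = 0 ⇒ p_{IronWorks} = 18.5 + 0.25p_{FlexHub}.
Similarly p_{FlexHub} = 22 + 0.25p_{IronWorks}.
Solving the two reaction functions simultaneously: (1 − (0.25)(0.25))p_{IronWorks} = 18.5 + 0.25·22, so 0.9375p_{IronWorks} = 24 and p_{IronWorks} = 25.6.
Then p_{FlexHub} = 22 + 0.25·25.6 = 28.4.

25.6, 28.4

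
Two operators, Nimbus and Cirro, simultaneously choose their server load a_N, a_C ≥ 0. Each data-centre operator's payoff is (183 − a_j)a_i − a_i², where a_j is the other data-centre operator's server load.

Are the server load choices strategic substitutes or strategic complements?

strategic substitutes

Nimbus's payoff is (183 − a_C)a_N − a_N².
∂π/∂a_N = 183 − a_C − 2a_N = 0, so a_N = 91.5 − 0.5a_C.
The best-response slope da_N/da_C = −0.5 < 0: the reaction function is downward-sloping, so the choices are strategic substitutes.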